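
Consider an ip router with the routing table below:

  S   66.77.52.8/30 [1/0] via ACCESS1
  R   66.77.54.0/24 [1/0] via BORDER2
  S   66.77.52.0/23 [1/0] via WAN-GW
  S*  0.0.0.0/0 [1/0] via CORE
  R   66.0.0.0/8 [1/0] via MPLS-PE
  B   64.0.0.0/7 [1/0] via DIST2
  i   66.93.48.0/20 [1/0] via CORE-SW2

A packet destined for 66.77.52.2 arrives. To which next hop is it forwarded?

WAN-GW

Routes whose prefix contains 66.77.52.2:
  0.0.0.0/0 (default, matches everything) -> CORE
  66.0.0.0/8 (66.0.0.0 - 66.255.255.255) -> MPLS-PE
  66.77.52.0/23 (66.77.52.0 - 66.77.53.255) -> WAN-GW
More-specific entries that do NOT match:
  66.77.52.8/30 (66.77.52.8 - 66.77.52.11) does not contain 66.77.52.2
  66.77.54.0/24 (66.77.54.0 - 66.77.54.255) does not contain 66.77.52.2
Longest matching prefix is /23 -> next hop WAN-GW.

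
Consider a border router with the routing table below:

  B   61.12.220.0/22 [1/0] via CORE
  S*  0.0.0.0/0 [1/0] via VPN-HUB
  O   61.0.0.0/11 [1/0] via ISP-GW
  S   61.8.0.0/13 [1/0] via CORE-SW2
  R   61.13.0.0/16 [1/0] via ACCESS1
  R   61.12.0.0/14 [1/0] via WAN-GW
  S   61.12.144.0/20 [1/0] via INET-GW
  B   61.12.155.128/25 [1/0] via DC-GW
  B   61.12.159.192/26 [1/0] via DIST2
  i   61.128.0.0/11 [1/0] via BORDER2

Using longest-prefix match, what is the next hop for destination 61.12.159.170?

INET-GW

Routes whose prefix contains 61.12.159.170:
  0.0.0.0/0 (default, matches everything) -> VPN-HUB
  61.0.0.0/11 (61.0.0.0 - 61.31.255.255) -> ISP-GW
  61.8.0.0/13 (61.8.0.0 - 61.15.255.255) -> CORE-SW2
  61.12.0.0/14 (61.12.0.0 - 61.15.255.255) -> WAN-GW
  61.12.144.0/20 (61.12.144.0 - 61.12.159.255) -> INET-GW
More-specific entries that do NOT match:
  61.12.159.192/26 (61.12.159.192 - 61.12.159.255) does not contain 61.12.159.170
  61.12.155.128/25 (61.12.155.128 - 61.12.155.255) does not contain 61.12.159.170
  61.12.220.0/22 (61.12.220.0 - 61.12.223.255) does not contain 61.12.159.170
Longest matching prefix is /20 -> next hop INET-GW.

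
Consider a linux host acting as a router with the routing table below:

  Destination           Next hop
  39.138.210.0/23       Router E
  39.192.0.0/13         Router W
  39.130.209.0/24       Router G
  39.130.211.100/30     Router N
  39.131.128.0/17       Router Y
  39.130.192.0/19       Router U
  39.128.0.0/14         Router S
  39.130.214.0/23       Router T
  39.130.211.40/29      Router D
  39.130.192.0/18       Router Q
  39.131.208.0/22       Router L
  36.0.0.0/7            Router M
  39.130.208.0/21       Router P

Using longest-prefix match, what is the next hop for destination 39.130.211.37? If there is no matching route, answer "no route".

Routes whose prefix contains 39.130.211.37:
  39.128.0.0/14 (39.128.0.0 - 39.131.255.255) -> Router S
  39.130.192.0/18 (39.130.192.0 - 39.130.255.255) -> Router Q
  39.130.192.0/19 (39.130.192.0 - 39.130.223.255) -> Router U
  39.130.208.0/21 (39.130.208.0 - 39.130.215.255) -> Router P
More-specific entries that do NOT match:
  39.130.211.100/30 (39.130.211.100 - 39.130.211.103) does not contain 39.130.211.37
  39.130.211.40/29 (39.130.211.40 - 39.130.211.47) does not contain 39.130.211.37
  39.130.209.0/24 (39.130.209.0 - 39.130.209.255) does not contain 39.130.211.37
  39.138.210.0/23 (39.138.210.0 - 39.138.211.255) does not contain 39.130.211.37
  39.130.214.0/23 (39.130.214.0 - 39.130.215.255) does not contain 39.130.211.37
  39.131.208.0/22 (39.131.208.0 - 39.131.211.255) does not contain 39.130.211.37
Longest matching prefix is /21 -> next hop Router P.

Router P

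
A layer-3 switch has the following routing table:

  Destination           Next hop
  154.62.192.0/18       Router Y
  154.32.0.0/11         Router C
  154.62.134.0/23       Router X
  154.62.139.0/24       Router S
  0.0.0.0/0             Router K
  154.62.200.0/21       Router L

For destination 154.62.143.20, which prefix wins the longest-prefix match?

Entries matching 154.62.143.20:
  0.0.0.0/0 (default, matches everything)
  154.32.0.0/11 (154.32.0.0 - 154.63.255.255)
Most specific is 154.32.0.0/11.

154.32.0.0/11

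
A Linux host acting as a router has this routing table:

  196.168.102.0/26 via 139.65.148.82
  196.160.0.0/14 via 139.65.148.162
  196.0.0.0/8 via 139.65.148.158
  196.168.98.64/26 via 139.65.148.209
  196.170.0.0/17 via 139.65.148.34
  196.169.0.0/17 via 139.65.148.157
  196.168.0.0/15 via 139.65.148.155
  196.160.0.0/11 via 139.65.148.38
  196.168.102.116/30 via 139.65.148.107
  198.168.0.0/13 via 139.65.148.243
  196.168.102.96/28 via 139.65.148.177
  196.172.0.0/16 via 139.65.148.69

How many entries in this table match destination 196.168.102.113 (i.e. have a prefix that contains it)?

3

Prefixes containing 196.168.102.113:
  196.0.0.0/8 (196.0.0.0 - 196.255.255.255)
  196.160.0.0/11 (196.160.0.0 - 196.191.255.255)
  196.168.0.0/15 (196.168.0.0 - 196.169.255.255)
Total matching entries: 3.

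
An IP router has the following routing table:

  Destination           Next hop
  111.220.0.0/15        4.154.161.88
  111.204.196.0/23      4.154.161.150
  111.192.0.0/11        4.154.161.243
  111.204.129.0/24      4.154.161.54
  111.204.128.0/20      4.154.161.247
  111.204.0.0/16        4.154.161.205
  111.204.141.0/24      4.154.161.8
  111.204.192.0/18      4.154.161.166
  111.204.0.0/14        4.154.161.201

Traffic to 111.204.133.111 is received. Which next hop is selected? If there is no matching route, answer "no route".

Routes whose prefix contains 111.204.133.111:
  111.192.0.0/11 (111.192.0.0 - 111.223.255.255) -> 4.154.161.243
  111.204.0.0/14 (111.204.0.0 - 111.207.255.255) -> 4.154.161.201
  111.204.0.0/16 (111.204.0.0 - 111.204.255.255) -> 4.154.161.205
  111.204.128.0/20 (111.204.128.0 - 111.204.143.255) -> 4.154.161.247
More-specific entries that do NOT match:
  111.204.129.0/24 (111.204.129.0 - 111.204.129.255) does not contain 111.204.133.111
  111.204.141.0/24 (111.204.141.0 - 111.204.141.255) does not contain 111.204.133.111
  111.204.196.0/23 (111.204.196.0 - 111.204.197.255) does not contain 111.204.133.111
Longest matching prefix is /20 -> next hop 4.154.161.247.

4.154.161.247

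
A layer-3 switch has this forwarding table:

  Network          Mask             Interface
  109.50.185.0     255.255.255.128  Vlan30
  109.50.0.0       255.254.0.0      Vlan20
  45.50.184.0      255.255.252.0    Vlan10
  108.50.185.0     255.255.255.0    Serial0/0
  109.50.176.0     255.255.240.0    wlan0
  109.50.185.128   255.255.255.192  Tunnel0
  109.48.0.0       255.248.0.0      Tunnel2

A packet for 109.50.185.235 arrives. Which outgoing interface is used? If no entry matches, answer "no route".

Routes whose prefix contains 109.50.185.235:
  109.48.0.0/13 (109.48.0.0 - 109.55.255.255) -> Tunnel2
  109.50.0.0/15 (109.50.0.0 - 109.51.255.255) -> Vlan20
  109.50.176.0/20 (109.50.176.0 - 109.50.191.255) -> wlan0
More-specific entries that do NOT match:
  109.50.185.128/26 (109.50.185.128 - 109.50.185.191) does not contain 109.50.185.235
  109.50.185.0/25 (109.50.185.0 - 109.50.185.127) does not contain 109.50.185.235
  108.50.185.0/24 (108.50.185.0 - 108.50.185.255) does not contain 109.50.185.235
  45.50.184.0/22 (45.50.184.0 - 45.50.187.255) does not contain 109.50.185.235
Longest matching prefix is /20 -> interface wlan0.

wlan0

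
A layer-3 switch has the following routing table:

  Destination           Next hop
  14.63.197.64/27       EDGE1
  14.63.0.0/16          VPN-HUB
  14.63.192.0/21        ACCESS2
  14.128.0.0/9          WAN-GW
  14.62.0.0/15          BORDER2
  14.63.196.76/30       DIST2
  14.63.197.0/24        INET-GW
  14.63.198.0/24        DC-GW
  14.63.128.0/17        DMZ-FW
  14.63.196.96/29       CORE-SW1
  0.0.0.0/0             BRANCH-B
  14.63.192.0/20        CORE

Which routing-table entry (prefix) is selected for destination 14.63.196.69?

Entries matching 14.63.196.69:
  0.0.0.0/0 (default, matches everything)
  14.62.0.0/15 (14.62.0.0 - 14.63.255.255)
  14.63.0.0/16 (14.63.0.0 - 14.63.255.255)
  14.63.128.0/17 (14.63.128.0 - 14.63.255.255)
  14.63.192.0/20 (14.63.192.0 - 14.63.207.255)
  14.63.192.0/21 (14.63.192.0 - 14.63.199.255)
Most specific is 14.63.192.0/21.

14.63.192.0/21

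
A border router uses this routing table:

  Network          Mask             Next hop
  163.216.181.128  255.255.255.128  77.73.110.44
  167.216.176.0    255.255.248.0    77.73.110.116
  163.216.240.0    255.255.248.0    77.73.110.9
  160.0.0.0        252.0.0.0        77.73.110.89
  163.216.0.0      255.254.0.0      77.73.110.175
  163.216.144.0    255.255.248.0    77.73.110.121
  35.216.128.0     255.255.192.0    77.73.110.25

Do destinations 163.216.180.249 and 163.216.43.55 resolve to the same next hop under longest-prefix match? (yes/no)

163.216.180.249: longest match 163.216.0.0/15 -> 77.73.110.175
163.216.43.55: longest match 163.216.0.0/15 -> 77.73.110.175

yes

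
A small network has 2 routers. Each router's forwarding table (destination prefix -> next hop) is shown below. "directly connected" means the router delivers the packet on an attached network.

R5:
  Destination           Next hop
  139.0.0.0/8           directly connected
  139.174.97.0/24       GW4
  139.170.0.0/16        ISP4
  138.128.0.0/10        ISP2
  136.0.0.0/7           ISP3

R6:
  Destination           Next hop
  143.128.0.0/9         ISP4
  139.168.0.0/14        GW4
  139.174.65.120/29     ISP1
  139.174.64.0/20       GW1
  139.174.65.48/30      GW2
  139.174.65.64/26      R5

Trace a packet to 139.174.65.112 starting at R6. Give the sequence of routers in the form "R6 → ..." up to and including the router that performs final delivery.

R6 → R5

At R6: longest match for 139.174.65.112 is 139.174.65.64/26 -> R5
At R5: longest match for 139.174.65.112 is 139.0.0.0/8 -> directly connected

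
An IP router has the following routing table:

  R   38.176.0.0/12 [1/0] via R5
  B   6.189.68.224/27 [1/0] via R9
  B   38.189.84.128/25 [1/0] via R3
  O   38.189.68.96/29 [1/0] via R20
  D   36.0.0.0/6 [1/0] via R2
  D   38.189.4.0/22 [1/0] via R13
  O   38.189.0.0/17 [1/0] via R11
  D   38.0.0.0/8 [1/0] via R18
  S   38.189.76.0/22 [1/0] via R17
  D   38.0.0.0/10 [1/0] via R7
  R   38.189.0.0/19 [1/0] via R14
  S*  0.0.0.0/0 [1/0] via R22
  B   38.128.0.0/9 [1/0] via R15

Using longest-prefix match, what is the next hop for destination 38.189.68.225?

R11

Routes whose prefix contains 38.189.68.225:
  0.0.0.0/0 (default, matches everything) -> R22
  36.0.0.0/6 (36.0.0.0 - 39.255.255.255) -> R2
  38.0.0.0/8 (38.0.0.0 - 38.255.255.255) -> R18
  38.128.0.0/9 (38.128.0.0 - 38.255.255.255) -> R15
  38.176.0.0/12 (38.176.0.0 - 38.191.255.255) -> R5
  38.189.0.0/17 (38.189.0.0 - 38.189.127.255) -> R11
More-specific entries that do NOT match:
  38.189.68.96/29 (38.189.68.96 - 38.189.68.103) does not contain 38.189.68.225
  6.189.68.224/27 (6.189.68.224 - 6.189.68.255) does not contain 38.189.68.225
  38.189.84.128/25 (38.189.84.128 - 38.189.84.255) does not contain 38.189.68.225
  38.189.4.0/22 (38.189.4.0 - 38.189.7.255) does not contain 38.189.68.225
  38.189.76.0/22 (38.189.76.0 - 38.189.79.255) does not contain 38.189.68.225
  38.189.0.0/19 (38.189.0.0 - 38.189.31.255) does not contain 38.189.68.225
Longest matching prefix is /17 -> next hop R11.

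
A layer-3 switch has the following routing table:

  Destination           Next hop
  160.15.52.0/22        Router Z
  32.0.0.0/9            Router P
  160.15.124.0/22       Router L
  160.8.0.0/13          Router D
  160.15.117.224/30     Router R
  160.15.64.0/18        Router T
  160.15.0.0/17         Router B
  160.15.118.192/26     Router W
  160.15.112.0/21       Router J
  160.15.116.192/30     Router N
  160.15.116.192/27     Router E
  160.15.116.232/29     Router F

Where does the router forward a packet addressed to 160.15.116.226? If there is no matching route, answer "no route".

Routes whose prefix contains 160.15.116.226:
  160.8.0.0/13 (160.8.0.0 - 160.15.255.255) -> Router D
  160.15.0.0/17 (160.15.0.0 - 160.15.127.255) -> Router B
  160.15.64.0/18 (160.15.64.0 - 160.15.127.255) -> Router T
  160.15.112.0/21 (160.15.112.0 - 160.15.119.255) -> Router J
More-specific entries that do NOT match:
  160.15.117.224/30 (160.15.117.224 - 160.15.117.227) does not contain 160.15.116.226
  160.15.116.192/30 (160.15.116.192 - 160.15.116.195) does not contain 160.15.116.226
  160.15.116.232/29 (160.15.116.232 - 160.15.116.239) does not contain 160.15.116.226
  160.15.116.192/27 (160.15.116.192 - 160.15.116.223) does not contain 160.15.116.226
  160.15.118.192/26 (160.15.118.192 - 160.15.118.255) does not contain 160.15.116.226
  160.15.52.0/22 (160.15.52.0 - 160.15.55.255) does not contain 160.15.116.226
  160.15.124.0/22 (160.15.124.0 - 160.15.127.255) does not contain 160.15.116.226
Longest matching prefix is /21 -> next hop Router J.

Router J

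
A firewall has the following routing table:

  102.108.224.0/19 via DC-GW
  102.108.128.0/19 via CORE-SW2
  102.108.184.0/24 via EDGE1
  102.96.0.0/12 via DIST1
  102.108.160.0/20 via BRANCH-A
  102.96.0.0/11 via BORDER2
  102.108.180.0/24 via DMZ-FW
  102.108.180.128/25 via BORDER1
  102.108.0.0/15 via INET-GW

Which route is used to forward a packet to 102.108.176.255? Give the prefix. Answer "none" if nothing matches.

102.108.0.0/15

Entries matching 102.108.176.255:
  102.96.0.0/11 (102.96.0.0 - 102.127.255.255)
  102.96.0.0/12 (102.96.0.0 - 102.111.255.255)
  102.108.0.0/15 (102.108.0.0 - 102.109.255.255)
Most specific is 102.108.0.0/15.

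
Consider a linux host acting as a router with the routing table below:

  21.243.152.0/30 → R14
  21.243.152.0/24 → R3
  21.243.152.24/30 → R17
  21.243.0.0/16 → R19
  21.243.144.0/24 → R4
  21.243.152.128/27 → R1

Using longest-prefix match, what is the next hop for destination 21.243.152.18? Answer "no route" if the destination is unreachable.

Routes whose prefix contains 21.243.152.18:
  21.243.0.0/16 (21.243.0.0 - 21.243.255.255) -> R19
  21.243.152.0/24 (21.243.152.0 - 21.243.152.255) -> R3
More-specific entries that do NOT match:
  21.243.152.0/30 (21.243.152.0 - 21.243.152.3) does not contain 21.243.152.18
  21.243.152.24/30 (21.243.152.24 - 21.243.152.27) does not contain 21.243.152.18
  21.243.152.128/27 (21.243.152.128 - 21.243.152.159) does not contain 21.243.152.18
Longest matching prefix is /24 -> next hop R3.

R3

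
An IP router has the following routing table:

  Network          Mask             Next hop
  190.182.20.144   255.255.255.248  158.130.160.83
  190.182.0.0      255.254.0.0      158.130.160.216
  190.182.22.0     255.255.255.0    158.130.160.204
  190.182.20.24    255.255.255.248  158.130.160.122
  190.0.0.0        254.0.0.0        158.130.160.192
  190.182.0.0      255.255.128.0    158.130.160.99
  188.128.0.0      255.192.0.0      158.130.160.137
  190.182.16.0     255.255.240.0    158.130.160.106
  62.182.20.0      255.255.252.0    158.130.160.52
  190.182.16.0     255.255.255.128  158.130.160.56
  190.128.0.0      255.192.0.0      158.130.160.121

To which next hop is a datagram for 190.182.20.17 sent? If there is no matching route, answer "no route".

Routes whose prefix contains 190.182.20.17:
  190.0.0.0/7 (190.0.0.0 - 191.255.255.255) -> 158.130.160.192
  190.128.0.0/10 (190.128.0.0 - 190.191.255.255) -> 158.130.160.121
  190.182.0.0/15 (190.182.0.0 - 190.183.255.255) -> 158.130.160.216
  190.182.0.0/17 (190.182.0.0 - 190.182.127.255) -> 158.130.160.99
  190.182.16.0/20 (190.182.16.0 - 190.182.31.255) -> 158.130.160.106
More-specific entries that do NOT match:
  190.182.20.144/29 (190.182.20.144 - 190.182.20.151) does not contain 190.182.20.17
  190.182.20.24/29 (190.182.20.24 - 190.182.20.31) does not contain 190.182.20.17
  190.182.16.0/25 (190.182.16.0 - 190.182.16.127) does not contain 190.182.20.17
  190.182.22.0/24 (190.182.22.0 - 190.182.22.255) does not contain 190.182.20.17
  62.182.20.0/22 (62.182.20.0 - 62.182.23.255) does not contain 190.182.20.17
Longest matching prefix is /20 -> next hop 158.130.160.106.

158.130.160.106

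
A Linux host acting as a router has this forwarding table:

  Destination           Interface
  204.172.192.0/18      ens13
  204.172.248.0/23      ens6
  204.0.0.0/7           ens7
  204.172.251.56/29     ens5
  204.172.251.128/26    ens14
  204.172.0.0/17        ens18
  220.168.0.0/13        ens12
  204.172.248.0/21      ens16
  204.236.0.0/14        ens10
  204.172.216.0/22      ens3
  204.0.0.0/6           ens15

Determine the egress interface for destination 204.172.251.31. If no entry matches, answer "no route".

ens16

Routes whose prefix contains 204.172.251.31:
  204.0.0.0/6 (204.0.0.0 - 207.255.255.255) -> ens15
  204.0.0.0/7 (204.0.0.0 - 205.255.255.255) -> ens7
  204.172.192.0/18 (204.172.192.0 - 204.172.255.255) -> ens13
  204.172.248.0/21 (204.172.248.0 - 204.172.255.255) -> ens16
More-specific entries that do NOT match:
  204.172.251.56/29 (204.172.251.56 - 204.172.251.63) does not contain 204.172.251.31
  204.172.251.128/26 (204.172.251.128 - 204.172.251.191) does not contain 204.172.251.31
  204.172.248.0/23 (204.172.248.0 - 204.172.249.255) does not contain 204.172.251.31
  204.172.216.0/22 (204.172.216.0 - 204.172.219.255) does not contain 204.172.251.31
Longest matching prefix is /21 -> interface ens16.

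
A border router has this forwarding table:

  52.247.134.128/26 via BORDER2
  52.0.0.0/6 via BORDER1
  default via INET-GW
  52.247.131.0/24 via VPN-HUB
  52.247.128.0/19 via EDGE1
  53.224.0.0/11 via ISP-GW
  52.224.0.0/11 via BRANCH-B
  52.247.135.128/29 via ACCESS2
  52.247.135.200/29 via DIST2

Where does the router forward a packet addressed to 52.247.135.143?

EDGE1

Routes whose prefix contains 52.247.135.143:
  0.0.0.0/0 (default, matches everything) -> INET-GW
  52.0.0.0/6 (52.0.0.0 - 55.255.255.255) -> BORDER1
  52.224.0.0/11 (52.224.0.0 - 52.255.255.255) -> BRANCH-B
  52.247.128.0/19 (52.247.128.0 - 52.247.159.255) -> EDGE1
More-specific entries that do NOT match:
  52.247.135.128/29 (52.247.135.128 - 52.247.135.135) does not contain 52.247.135.143
  52.247.135.200/29 (52.247.135.200 - 52.247.135.207) does not contain 52.247.135.143
  52.247.134.128/26 (52.247.134.128 - 52.247.134.191) does not contain 52.247.135.143
  52.247.131.0/24 (52.247.131.0 - 52.247.131.255) does not contain 52.247.135.143
Longest matching prefix is /19 -> next hop EDGE1.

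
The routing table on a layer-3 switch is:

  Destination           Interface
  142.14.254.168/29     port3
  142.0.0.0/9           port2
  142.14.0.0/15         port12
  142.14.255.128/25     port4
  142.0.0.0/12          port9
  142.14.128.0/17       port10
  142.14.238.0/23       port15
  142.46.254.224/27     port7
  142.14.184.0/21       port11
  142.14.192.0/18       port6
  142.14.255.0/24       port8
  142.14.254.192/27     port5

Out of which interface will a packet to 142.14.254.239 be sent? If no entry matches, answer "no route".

Routes whose prefix contains 142.14.254.239:
  142.0.0.0/9 (142.0.0.0 - 142.127.255.255) -> port2
  142.0.0.0/12 (142.0.0.0 - 142.15.255.255) -> port9
  142.14.0.0/15 (142.14.0.0 - 142.15.255.255) -> port12
  142.14.128.0/17 (142.14.128.0 - 142.14.255.255) -> port10
  142.14.192.0/18 (142.14.192.0 - 142.14.255.255) -> port6
More-specific entries that do NOT match:
  142.14.254.168/29 (142.14.254.168 - 142.14.254.175) does not contain 142.14.254.239
  142.46.254.224/27 (142.46.254.224 - 142.46.254.255) does not contain 142.14.254.239
  142.14.254.192/27 (142.14.254.192 - 142.14.254.223) does not contain 142.14.254.239
  142.14.255.128/25 (142.14.255.128 - 142.14.255.255) does not contain 142.14.254.239
  142.14.255.0/24 (142.14.255.0 - 142.14.255.255) does not contain 142.14.254.239
  142.14.238.0/23 (142.14.238.0 - 142.14.239.255) does not contain 142.14.254.239
  142.14.184.0/21 (142.14.184.0 - 142.14.191.255) does not contain 142.14.254.239
Longest matching prefix is /18 -> interface port6.

port6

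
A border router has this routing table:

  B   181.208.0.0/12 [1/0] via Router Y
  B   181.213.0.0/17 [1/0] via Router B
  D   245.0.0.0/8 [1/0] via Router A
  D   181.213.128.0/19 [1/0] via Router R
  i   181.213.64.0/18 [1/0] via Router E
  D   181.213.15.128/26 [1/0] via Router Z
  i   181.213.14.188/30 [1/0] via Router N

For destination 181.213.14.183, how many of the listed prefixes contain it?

2

Prefixes containing 181.213.14.183:
  181.208.0.0/12 (181.208.0.0 - 181.223.255.255)
  181.213.0.0/17 (181.213.0.0 - 181.213.127.255)
Total matching entries: 2.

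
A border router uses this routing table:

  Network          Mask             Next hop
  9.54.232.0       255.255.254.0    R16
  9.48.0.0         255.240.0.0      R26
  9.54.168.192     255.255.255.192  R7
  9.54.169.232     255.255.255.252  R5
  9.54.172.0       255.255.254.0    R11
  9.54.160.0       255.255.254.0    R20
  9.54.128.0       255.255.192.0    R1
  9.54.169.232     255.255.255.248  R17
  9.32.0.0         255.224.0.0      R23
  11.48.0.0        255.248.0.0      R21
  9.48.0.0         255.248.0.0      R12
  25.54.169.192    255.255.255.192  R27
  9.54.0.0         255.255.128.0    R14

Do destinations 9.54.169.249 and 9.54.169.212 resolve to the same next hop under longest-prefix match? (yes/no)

9.54.169.249: longest match 9.54.128.0/18 -> R1
9.54.169.212: longest match 9.54.128.0/18 -> R1

yes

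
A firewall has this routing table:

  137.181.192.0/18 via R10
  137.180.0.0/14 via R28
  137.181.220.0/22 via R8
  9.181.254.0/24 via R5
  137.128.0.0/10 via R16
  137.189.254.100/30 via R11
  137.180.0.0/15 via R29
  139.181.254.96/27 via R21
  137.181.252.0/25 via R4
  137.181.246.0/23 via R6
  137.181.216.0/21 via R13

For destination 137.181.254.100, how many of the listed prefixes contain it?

Prefixes containing 137.181.254.100:
  137.128.0.0/10 (137.128.0.0 - 137.191.255.255)
  137.180.0.0/14 (137.180.0.0 - 137.183.255.255)
  137.180.0.0/15 (137.180.0.0 - 137.181.255.255)
  137.181.192.0/18 (137.181.192.0 - 137.181.255.255)
Total matching entries: 4.

4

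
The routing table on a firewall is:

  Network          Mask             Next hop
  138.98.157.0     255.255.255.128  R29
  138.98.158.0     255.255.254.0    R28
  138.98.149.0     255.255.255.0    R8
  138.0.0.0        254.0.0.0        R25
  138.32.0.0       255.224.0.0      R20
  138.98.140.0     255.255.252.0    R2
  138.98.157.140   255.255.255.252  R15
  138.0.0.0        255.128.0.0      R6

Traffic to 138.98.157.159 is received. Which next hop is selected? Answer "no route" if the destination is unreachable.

R6

Routes whose prefix contains 138.98.157.159:
  138.0.0.0/7 (138.0.0.0 - 139.255.255.255) -> R25
  138.0.0.0/9 (138.0.0.0 - 138.127.255.255) -> R6
More-specific entries that do NOT match:
  138.98.157.140/30 (138.98.157.140 - 138.98.157.143) does not contain 138.98.157.159
  138.98.157.0/25 (138.98.157.0 - 138.98.157.127) does not contain 138.98.157.159
  138.98.149.0/24 (138.98.149.0 - 138.98.149.255) does not contain 138.98.157.159
  138.98.158.0/23 (138.98.158.0 - 138.98.159.255) does not contain 138.98.157.159
  138.98.140.0/22 (138.98.140.0 - 138.98.143.255) does not contain 138.98.157.159
  138.32.0.0/11 (138.32.0.0 - 138.63.255.255) does not contain 138.98.157.159
Longest matching prefix is /9 -> next hop R6.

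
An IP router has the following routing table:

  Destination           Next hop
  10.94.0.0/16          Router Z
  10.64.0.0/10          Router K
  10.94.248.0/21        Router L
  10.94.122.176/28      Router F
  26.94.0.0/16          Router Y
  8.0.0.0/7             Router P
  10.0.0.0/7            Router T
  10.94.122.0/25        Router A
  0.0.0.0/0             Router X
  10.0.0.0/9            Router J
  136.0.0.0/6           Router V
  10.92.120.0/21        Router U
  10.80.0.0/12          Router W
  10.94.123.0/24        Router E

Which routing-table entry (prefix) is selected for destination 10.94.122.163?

Entries matching 10.94.122.163:
  0.0.0.0/0 (default, matches everything)
  10.0.0.0/7 (10.0.0.0 - 11.255.255.255)
  10.0.0.0/9 (10.0.0.0 - 10.127.255.255)
  10.64.0.0/10 (10.64.0.0 - 10.127.255.255)
  10.80.0.0/12 (10.80.0.0 - 10.95.255.255)
  10.94.0.0/16 (10.94.0.0 - 10.94.255.255)
Most specific is 10.94.0.0/16.

10.94.0.0/16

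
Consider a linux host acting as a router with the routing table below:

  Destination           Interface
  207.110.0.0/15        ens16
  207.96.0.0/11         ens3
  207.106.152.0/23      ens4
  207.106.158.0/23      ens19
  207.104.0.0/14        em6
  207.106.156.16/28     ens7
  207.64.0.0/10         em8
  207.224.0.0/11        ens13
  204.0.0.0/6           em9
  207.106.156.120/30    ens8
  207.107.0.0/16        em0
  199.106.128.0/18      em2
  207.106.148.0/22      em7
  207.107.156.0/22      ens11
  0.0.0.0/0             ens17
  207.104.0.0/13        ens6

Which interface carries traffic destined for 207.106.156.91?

em6

Routes whose prefix contains 207.106.156.91:
  0.0.0.0/0 (default, matches everything) -> ens17
  204.0.0.0/6 (204.0.0.0 - 207.255.255.255) -> em9
  207.64.0.0/10 (207.64.0.0 - 207.127.255.255) -> em8
  207.96.0.0/11 (207.96.0.0 - 207.127.255.255) -> ens3
  207.104.0.0/13 (207.104.0.0 - 207.111.255.255) -> ens6
  207.104.0.0/14 (207.104.0.0 - 207.107.255.255) -> em6
More-specific entries that do NOT match:
  207.106.156.120/30 (207.106.156.120 - 207.106.156.123) does not contain 207.106.156.91
  207.106.156.16/28 (207.106.156.16 - 207.106.156.31) does not contain 207.106.156.91
  207.106.152.0/23 (207.106.152.0 - 207.106.153.255) does not contain 207.106.156.91
  207.106.158.0/23 (207.106.158.0 - 207.106.159.255) does not contain 207.106.156.91
  207.106.148.0/22 (207.106.148.0 - 207.106.151.255) does not contain 207.106.156.91
  207.107.156.0/22 (207.107.156.0 - 207.107.159.255) does not contain 207.106.156.91
  199.106.128.0/18 (199.106.128.0 - 199.106.191.255) does not contain 207.106.156.91
  207.107.0.0/16 (207.107.0.0 - 207.107.255.255) does not contain 207.106.156.91
  207.110.0.0/15 (207.110.0.0 - 207.111.255.255) does not contain 207.106.156.91
Longest matching prefix is /14 -> interface em6.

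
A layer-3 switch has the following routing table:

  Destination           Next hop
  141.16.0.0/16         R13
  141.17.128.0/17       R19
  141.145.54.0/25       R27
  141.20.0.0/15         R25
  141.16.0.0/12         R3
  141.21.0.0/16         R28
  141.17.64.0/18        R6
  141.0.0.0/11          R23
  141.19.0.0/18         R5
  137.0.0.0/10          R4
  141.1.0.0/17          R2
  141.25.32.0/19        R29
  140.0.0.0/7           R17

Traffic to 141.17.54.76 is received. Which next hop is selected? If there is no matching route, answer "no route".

R3

Routes whose prefix contains 141.17.54.76:
  140.0.0.0/7 (140.0.0.0 - 141.255.255.255) -> R17
  141.0.0.0/11 (141.0.0.0 - 141.31.255.255) -> R23
  141.16.0.0/12 (141.16.0.0 - 141.31.255.255) -> R3
More-specific entries that do NOT match:
  141.145.54.0/25 (141.145.54.0 - 141.145.54.127) does not contain 141.17.54.76
  141.25.32.0/19 (141.25.32.0 - 141.25.63.255) does not contain 141.17.54.76
  141.17.64.0/18 (141.17.64.0 - 141.17.127.255) does not contain 141.17.54.76
  141.19.0.0/18 (141.19.0.0 - 141.19.63.255) does not contain 141.17.54.76
  141.17.128.0/17 (141.17.128.0 - 141.17.255.255) does not contain 141.17.54.76
  141.1.0.0/17 (141.1.0.0 - 141.1.127.255) does not contain 141.17.54.76
  141.16.0.0/16 (141.16.0.0 - 141.16.255.255) does not contain 141.17.54.76
  141.21.0.0/16 (141.21.0.0 - 141.21.255.255) does not contain 141.17.54.76
  141.20.0.0/15 (141.20.0.0 - 141.21.255.255) does not contain 141.17.54.76
Longest matching prefix is /12 -> next hop R3.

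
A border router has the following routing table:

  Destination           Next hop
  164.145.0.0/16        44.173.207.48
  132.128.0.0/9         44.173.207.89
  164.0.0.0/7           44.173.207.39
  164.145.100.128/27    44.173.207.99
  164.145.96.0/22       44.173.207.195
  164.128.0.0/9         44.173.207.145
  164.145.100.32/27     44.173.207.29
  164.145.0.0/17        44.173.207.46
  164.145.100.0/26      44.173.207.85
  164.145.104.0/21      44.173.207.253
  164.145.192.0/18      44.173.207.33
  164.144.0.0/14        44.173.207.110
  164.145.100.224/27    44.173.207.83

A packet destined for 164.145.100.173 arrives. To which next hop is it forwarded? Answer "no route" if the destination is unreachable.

44.173.207.46

Routes whose prefix contains 164.145.100.173:
  164.0.0.0/7 (164.0.0.0 - 165.255.255.255) -> 44.173.207.39
  164.128.0.0/9 (164.128.0.0 - 164.255.255.255) -> 44.173.207.145
  164.144.0.0/14 (164.144.0.0 - 164.147.255.255) -> 44.173.207.110
  164.145.0.0/16 (164.145.0.0 - 164.145.255.255) -> 44.173.207.48
  164.145.0.0/17 (164.145.0.0 - 164.145.127.255) -> 44.173.207.46
More-specific entries that do NOT match:
  164.145.100.128/27 (164.145.100.128 - 164.145.100.159) does not contain 164.145.100.173
  164.145.100.32/27 (164.145.100.32 - 164.145.100.63) does not contain 164.145.100.173
  164.145.100.224/27 (164.145.100.224 - 164.145.100.255) does not contain 164.145.100.173
  164.145.100.0/26 (164.145.100.0 - 164.145.100.63) does not contain 164.145.100.173
  164.145.96.0/22 (164.145.96.0 - 164.145.99.255) does not contain 164.145.100.173
  164.145.104.0/21 (164.145.104.0 - 164.145.111.255) does not contain 164.145.100.173
  164.145.192.0/18 (164.145.192.0 - 164.145.255.255) does not contain 164.145.100.173
Longest matching prefix is /17 -> next hop 44.173.207.46.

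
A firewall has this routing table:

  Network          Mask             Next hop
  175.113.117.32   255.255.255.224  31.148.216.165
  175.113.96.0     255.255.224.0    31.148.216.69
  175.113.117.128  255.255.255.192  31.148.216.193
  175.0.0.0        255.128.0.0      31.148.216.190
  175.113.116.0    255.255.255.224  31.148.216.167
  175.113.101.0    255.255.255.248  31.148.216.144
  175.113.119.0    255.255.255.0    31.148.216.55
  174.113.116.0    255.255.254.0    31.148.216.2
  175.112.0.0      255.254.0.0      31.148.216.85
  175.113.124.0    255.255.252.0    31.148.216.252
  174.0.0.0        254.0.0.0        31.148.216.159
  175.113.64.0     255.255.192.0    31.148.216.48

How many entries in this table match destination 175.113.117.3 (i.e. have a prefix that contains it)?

5

Prefixes containing 175.113.117.3:
  174.0.0.0/7 (174.0.0.0 - 175.255.255.255)
  175.0.0.0/9 (175.0.0.0 - 175.127.255.255)
  175.112.0.0/15 (175.112.0.0 - 175.113.255.255)
  175.113.64.0/18 (175.113.64.0 - 175.113.127.255)
  175.113.96.0/19 (175.113.96.0 - 175.113.127.255)
Total matching entries: 5.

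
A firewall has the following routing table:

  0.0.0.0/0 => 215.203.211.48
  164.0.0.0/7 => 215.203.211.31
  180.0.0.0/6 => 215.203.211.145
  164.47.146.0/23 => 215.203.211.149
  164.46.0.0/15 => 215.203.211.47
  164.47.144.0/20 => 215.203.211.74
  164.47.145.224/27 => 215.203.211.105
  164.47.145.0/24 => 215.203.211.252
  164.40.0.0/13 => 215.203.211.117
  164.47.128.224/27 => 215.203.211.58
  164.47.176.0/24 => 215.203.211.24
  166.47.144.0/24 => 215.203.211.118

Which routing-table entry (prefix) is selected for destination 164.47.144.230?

Entries matching 164.47.144.230:
  0.0.0.0/0 (default, matches everything)
  164.0.0.0/7 (164.0.0.0 - 165.255.255.255)
  164.40.0.0/13 (164.40.0.0 - 164.47.255.255)
  164.46.0.0/15 (164.46.0.0 - 164.47.255.255)
  164.47.144.0/20 (164.47.144.0 - 164.47.159.255)
Most specific is 164.47.144.0/20.

164.47.144.0/20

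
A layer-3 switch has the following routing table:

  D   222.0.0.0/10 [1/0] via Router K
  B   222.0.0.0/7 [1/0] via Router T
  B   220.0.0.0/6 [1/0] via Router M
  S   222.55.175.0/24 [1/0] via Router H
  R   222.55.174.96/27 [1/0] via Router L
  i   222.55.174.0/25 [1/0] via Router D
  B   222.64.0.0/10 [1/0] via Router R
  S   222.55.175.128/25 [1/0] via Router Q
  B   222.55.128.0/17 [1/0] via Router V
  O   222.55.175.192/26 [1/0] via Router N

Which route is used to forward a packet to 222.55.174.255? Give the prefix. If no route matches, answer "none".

Entries matching 222.55.174.255:
  220.0.0.0/6 (220.0.0.0 - 223.255.255.255)
  222.0.0.0/7 (222.0.0.0 - 223.255.255.255)
  222.0.0.0/10 (222.0.0.0 - 222.63.255.255)
  222.55.128.0/17 (222.55.128.0 - 222.55.255.255)
Most specific is 222.55.128.0/17.

222.55.128.0/17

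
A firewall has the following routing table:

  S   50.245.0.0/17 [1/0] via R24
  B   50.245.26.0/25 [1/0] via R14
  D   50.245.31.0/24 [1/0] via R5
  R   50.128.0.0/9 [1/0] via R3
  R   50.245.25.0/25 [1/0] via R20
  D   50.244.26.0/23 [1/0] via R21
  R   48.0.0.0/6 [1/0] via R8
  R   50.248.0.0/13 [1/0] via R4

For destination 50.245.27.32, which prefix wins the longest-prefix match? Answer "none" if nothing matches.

50.245.0.0/17

Entries matching 50.245.27.32:
  48.0.0.0/6 (48.0.0.0 - 51.255.255.255)
  50.128.0.0/9 (50.128.0.0 - 50.255.255.255)
  50.245.0.0/17 (50.245.0.0 - 50.245.127.255)
Most specific is 50.245.0.0/17.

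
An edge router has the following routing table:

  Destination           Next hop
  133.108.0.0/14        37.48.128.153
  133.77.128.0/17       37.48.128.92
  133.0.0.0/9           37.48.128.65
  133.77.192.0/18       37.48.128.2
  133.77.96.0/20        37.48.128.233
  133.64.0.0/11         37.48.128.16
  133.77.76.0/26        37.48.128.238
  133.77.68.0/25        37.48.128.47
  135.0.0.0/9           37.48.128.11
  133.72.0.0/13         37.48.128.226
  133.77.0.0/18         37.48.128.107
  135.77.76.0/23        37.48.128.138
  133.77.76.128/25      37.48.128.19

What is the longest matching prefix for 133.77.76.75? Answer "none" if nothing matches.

Entries matching 133.77.76.75:
  133.0.0.0/9 (133.0.0.0 - 133.127.255.255)
  133.64.0.0/11 (133.64.0.0 - 133.95.255.255)
  133.72.0.0/13 (133.72.0.0 - 133.79.255.255)
Most specific is 133.72.0.0/13.

133.72.0.0/13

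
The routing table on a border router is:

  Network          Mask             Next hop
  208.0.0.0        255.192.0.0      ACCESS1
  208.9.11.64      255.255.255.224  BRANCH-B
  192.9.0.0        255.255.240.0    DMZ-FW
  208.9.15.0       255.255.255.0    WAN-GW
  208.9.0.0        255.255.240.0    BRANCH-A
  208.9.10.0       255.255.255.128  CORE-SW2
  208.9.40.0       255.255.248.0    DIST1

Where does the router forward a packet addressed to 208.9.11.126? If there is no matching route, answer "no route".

Routes whose prefix contains 208.9.11.126:
  208.0.0.0/10 (208.0.0.0 - 208.63.255.255) -> ACCESS1
  208.9.0.0/20 (208.9.0.0 - 208.9.15.255) -> BRANCH-A
More-specific entries that do NOT match:
  208.9.11.64/27 (208.9.11.64 - 208.9.11.95) does not contain 208.9.11.126
  208.9.10.0/25 (208.9.10.0 - 208.9.10.127) does not contain 208.9.11.126
  208.9.15.0/24 (208.9.15.0 - 208.9.15.255) does not contain 208.9.11.126
  208.9.40.0/21 (208.9.40.0 - 208.9.47.255) does not contain 208.9.11.126
Longest matching prefix is /20 -> next hop BRANCH-A.

BRANCH-A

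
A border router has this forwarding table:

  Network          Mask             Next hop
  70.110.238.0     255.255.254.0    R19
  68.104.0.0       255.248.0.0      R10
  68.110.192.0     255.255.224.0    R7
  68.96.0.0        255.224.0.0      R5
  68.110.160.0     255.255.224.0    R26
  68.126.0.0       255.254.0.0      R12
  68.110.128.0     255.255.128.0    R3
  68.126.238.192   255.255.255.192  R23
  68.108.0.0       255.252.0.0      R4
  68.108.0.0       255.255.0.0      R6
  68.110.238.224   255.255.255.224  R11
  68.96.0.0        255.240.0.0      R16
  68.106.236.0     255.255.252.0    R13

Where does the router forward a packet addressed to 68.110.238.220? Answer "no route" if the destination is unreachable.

Routes whose prefix contains 68.110.238.220:
  68.96.0.0/11 (68.96.0.0 - 68.127.255.255) -> R5
  68.96.0.0/12 (68.96.0.0 - 68.111.255.255) -> R16
  68.104.0.0/13 (68.104.0.0 - 68.111.255.255) -> R10
  68.108.0.0/14 (68.108.0.0 - 68.111.255.255) -> R4
  68.110.128.0/17 (68.110.128.0 - 68.110.255.255) -> R3
More-specific entries that do NOT match:
  68.110.238.224/27 (68.110.238.224 - 68.110.238.255) does not contain 68.110.238.220
  68.126.238.192/26 (68.126.238.192 - 68.126.238.255) does not contain 68.110.238.220
  70.110.238.0/23 (70.110.238.0 - 70.110.239.255) does not contain 68.110.238.220
  68.106.236.0/22 (68.106.236.0 - 68.106.239.255) does not contain 68.110.238.220
  68.110.192.0/19 (68.110.192.0 - 68.110.223.255) does not contain 68.110.238.220
  68.110.160.0/19 (68.110.160.0 - 68.110.191.255) does not contain 68.110.238.220
Longest matching prefix is /17 -> next hop R3.

R3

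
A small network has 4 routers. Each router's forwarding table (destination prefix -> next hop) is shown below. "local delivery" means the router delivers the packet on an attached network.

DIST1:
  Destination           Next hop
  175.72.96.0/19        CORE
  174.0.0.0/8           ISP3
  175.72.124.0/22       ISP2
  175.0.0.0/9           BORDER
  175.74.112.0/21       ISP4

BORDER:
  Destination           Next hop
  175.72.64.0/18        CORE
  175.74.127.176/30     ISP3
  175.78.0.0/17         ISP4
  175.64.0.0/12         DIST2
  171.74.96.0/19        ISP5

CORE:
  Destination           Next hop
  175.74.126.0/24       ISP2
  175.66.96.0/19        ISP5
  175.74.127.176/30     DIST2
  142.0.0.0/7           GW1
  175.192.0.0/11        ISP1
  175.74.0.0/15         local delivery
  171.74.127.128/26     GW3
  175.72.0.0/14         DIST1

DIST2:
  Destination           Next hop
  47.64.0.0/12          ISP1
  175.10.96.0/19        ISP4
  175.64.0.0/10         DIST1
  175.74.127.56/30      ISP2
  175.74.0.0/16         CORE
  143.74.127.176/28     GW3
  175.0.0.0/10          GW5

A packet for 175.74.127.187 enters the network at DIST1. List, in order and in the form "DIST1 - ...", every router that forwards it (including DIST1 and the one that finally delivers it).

DIST1 - BORDER - DIST2 - CORE

At DIST1: longest match for 175.74.127.187 is 175.0.0.0/9 -> BORDER
At BORDER: longest match for 175.74.127.187 is 175.64.0.0/12 -> DIST2
At DIST2: longest match for 175.74.127.187 is 175.74.0.0/16 -> CORE
At CORE: longest match for 175.74.127.187 is 175.74.0.0/15 -> local delivery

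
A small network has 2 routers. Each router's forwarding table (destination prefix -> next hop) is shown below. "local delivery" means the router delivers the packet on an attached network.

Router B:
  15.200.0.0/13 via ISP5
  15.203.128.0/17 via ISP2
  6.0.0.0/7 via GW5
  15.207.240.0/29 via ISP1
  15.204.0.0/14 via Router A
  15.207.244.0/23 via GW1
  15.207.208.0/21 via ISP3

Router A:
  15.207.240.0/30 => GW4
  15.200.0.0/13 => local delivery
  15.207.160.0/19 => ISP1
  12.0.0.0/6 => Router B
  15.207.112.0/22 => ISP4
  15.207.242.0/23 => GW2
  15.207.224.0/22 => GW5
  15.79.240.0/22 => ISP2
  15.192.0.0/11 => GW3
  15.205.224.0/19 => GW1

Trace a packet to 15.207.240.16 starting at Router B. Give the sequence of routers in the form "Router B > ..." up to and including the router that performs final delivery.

Router B > Router A

At Router B: longest match for 15.207.240.16 is 15.204.0.0/14 -> Router A
At Router A: longest match for 15.207.240.16 is 15.200.0.0/13 -> local delivery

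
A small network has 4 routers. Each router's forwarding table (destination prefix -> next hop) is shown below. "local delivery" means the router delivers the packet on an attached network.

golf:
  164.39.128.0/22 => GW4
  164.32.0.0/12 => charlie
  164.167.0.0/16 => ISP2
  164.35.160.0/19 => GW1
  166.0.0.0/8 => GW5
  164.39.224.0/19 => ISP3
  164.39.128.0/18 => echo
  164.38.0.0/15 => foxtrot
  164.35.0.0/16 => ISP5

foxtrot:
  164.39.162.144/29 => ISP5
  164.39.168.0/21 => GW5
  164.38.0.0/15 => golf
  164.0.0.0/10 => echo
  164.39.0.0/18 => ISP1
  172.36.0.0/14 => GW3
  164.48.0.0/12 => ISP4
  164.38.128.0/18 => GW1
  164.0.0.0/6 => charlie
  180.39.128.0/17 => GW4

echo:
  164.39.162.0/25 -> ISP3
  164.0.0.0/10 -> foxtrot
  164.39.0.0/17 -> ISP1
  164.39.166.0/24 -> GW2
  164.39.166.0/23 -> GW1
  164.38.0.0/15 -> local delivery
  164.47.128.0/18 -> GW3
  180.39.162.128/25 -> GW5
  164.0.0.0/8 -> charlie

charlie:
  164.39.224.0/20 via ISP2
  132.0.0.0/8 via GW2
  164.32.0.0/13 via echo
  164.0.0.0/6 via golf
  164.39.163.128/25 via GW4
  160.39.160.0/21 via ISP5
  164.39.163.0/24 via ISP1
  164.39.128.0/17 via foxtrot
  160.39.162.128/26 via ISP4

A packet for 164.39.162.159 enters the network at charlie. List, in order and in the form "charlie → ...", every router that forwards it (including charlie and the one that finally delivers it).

charlie → foxtrot → golf → echo

At charlie: longest match for 164.39.162.159 is 164.39.128.0/17 -> foxtrot
At foxtrot: longest match for 164.39.162.159 is 164.38.0.0/15 -> golf
At golf: longest match for 164.39.162.159 is 164.39.128.0/18 -> echo
At echo: longest match for 164.39.162.159 is 164.38.0.0/15 -> local delivery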